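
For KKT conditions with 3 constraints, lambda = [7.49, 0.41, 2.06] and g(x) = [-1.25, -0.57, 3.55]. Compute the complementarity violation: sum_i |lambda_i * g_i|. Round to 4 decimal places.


KKT complementary slackness check:
lambda_1 * g_1 = 7.49 * -1.25 = -9.3625
lambda_2 * g_2 = 0.41 * -0.57 = -0.2337
lambda_3 * g_3 = 2.06 * 3.55 = 7.313
Total violation = 9.3625 + 0.2337 + 7.313 = 16.9092


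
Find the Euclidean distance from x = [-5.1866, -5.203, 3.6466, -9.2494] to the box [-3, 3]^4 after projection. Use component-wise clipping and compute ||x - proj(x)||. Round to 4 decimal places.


Project each component onto [-3, 3].
clip(-5.1866) = -3.0, clip(-5.203) = -3.0, clip(3.6466) = 3.0, clip(-9.2494) = -3.0
Projection = [-3.0, -3.0, 3.0, -3.0]
Squared diffs: [4.7812, 4.8532, 0.4181, 39.055]
Distance = sqrt(49.1075) = 7.0077


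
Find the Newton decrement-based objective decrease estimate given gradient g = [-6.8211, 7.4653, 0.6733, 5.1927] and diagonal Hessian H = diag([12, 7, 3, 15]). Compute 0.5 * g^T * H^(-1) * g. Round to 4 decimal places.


Step 1: H is diagonal, so H^(-1) * g = [-0.5684, 1.0665, 0.2244, 0.3462].
Step 2: g^T H^(-1) g = sum_i g_i^2 / H_ii
  = (-6.8211)^2/12 + (7.4653)^2/7 + (0.6733)^2/3 + (5.1927)^2/15
  = 3.8773 + 7.9615 + 0.1511 + 1.7976 = 13.7875
Step 3: Objective decrease = 0.5 * g^T H^(-1) g = 6.8938


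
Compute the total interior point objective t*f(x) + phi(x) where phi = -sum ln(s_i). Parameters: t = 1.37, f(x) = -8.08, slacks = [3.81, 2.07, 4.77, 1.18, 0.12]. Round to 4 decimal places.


Step 1: Compute log-barrier.
ln values: [1.3376, 0.7275, 1.5623, 0.1655, -2.1203]
phi = -(1.3376 + 0.7275 + 1.5623 + 0.1655 - 2.1203) = -1.6728
Step 2: Compute augmented objective.
t*f(x) = 1.37*-8.08 = -11.0696
Total = -11.0696 - 1.6728 = -12.7424


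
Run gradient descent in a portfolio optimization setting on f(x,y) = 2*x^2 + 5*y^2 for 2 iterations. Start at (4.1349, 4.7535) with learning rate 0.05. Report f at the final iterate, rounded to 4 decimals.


Gradient descent on f(x,y) = 2*x^2 + 5*y^2.
Starting point: (4.1349, 4.7535), alpha = 0.05
Step 1: grad_x = 2*2*4.1349 = 16.5396, grad_y = 2*5*4.7535 = 47.535
  x_1 = 4.1349 - 0.05*16.5396 = 3.3079
  y_1 = 4.7535 - 0.05*47.535 = 2.3768
Step 2: grad_x = 2*2*3.3079 = 13.2317, grad_y = 2*5*2.3768 = 23.7675
  x_2 = 3.3079 - 0.05*13.2317 = 2.6463
  y_2 = 2.3768 - 0.05*23.7675 = 1.1884
f(2.6463, 1.1884) = 2*2.6463^2 + 5*1.1884^2 = 21.0674


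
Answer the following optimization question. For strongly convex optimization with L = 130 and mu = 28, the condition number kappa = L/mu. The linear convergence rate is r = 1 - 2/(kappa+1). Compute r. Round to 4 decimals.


Step 1: Compute the condition number.
kappa = L/mu = 130/28 = 4.6429
Step 2: Compute the convergence rate.
r = 1 - 2/(kappa + 1) = 1 - 2*mu/(L + mu) = (L - mu)/(L + mu) = 102/158 = 0.6456


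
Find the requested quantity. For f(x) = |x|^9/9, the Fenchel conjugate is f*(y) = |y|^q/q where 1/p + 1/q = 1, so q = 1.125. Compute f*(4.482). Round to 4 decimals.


The conjugate exponent q satisfies 1/p + 1/q = 1.
p = 9, so q = 9/(9 - 1) = 1.125
|y|^q = 4.482^1.125 = 5.4064
f*(4.482) = 5.4064 / 1.125 = 4.8057


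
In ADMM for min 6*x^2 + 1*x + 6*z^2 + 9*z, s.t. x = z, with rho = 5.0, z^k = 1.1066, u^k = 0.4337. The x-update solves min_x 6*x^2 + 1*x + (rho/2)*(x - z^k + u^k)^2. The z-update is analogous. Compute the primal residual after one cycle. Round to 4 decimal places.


ADMM iteration with rho = 5.0, z^k = 1.1066, u^k = 0.4337
Step 1: x-update.
Minimize 6*x^2 + 1*x + (5.0/2)*(x - 1.1066 + 0.4337)^2
FOC: (2*6 + 5.0)*x = -1 + 5.0*(1.1066 - 0.4337)
x^{k+1} = 0.1391
Step 2: z-update.
Minimize 6*z^2 + 9*z + (5.0/2)*(0.1391 - z + 0.4337)^2
FOC: (2*6 + 5.0)*z = -9 + 5.0*(0.1391 + 0.4337)
z^{k+1} = -0.3609
Step 3: u-update.
u^{k+1} = 0.4337 + 0.1391 + 0.3609 = 0.9337
Step 4: Primal residual = |0.1391 + 0.3609| = 0.5


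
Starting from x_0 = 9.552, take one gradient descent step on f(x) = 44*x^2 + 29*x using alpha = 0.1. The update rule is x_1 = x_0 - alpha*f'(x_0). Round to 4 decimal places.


We compute the gradient at x_0 and apply the update.
f'(x) = 88*x + 29
f'(9.552) = 88*9.552 + 29 = 869.576
x_1 = 9.552 - 0.1*869.576 = -77.4056


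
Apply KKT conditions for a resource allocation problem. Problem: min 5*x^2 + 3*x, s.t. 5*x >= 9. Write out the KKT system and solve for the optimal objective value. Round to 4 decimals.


Step 1: Try lambda = 0 (constraint inactive).
x_unc = -3/(2*5) = -0.3
Check: 5*-0.3 = -1.5 < 9 -- violated!
Step 2: Constraint must be active: 5*x = 9
x* = 9/5 = 1.8
lambda = (2*5*1.8 + 3)/5 = 4.2
Step 3: Compute optimal value.
f(x*) = 5*1.8^2 + 3*1.8 = 21.6


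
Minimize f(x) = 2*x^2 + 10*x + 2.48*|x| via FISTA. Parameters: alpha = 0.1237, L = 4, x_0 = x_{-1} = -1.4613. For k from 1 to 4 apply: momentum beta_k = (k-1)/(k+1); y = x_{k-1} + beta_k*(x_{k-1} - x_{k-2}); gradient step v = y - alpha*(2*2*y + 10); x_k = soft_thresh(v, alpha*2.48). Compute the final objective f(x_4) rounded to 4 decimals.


FISTA on f(x) = 2*x^2 + 10*x + 2.48*|x|
L = 4, alpha = 0.1237
Iteration 1: beta = 0.0, y = -1.4613 + 0.0*(-1.4613 + 1.4613) = -1.4613
  grad(y) = 4.1548, v = y - alpha*grad = -1.9752
  prox(v) = soft_thresh(-1.9752, 0.3068) = -1.6685
Iteration 2: beta = 0.3333, y = -1.6685 + 0.3333*(-1.6685 + 1.4613) = -1.7375
  grad(y) = 3.0499, v = y - alpha*grad = -2.1148
  prox(v) = soft_thresh(-2.1148, 0.3068) = -1.808
Iteration 3: beta = 0.5, y = -1.808 + 0.5*(-1.808 + 1.6685) = -1.8778
  grad(y) = 2.4888, v = y - alpha*grad = -2.1857
  prox(v) = soft_thresh(-2.1857, 0.3068) = -1.8789
Iteration 4: beta = 0.6, y = -1.8789 + 0.6*(-1.8789 + 1.808) = -1.9214
  grad(y) = 2.3144, v = y - alpha*grad = -2.2077
  prox(v) = soft_thresh(-2.2077, 0.3068) = -1.9009
f(x_4) = 2*(-1.9009)^2 + 10*(-1.9009) + 2.48*|-1.9009| = -7.0679


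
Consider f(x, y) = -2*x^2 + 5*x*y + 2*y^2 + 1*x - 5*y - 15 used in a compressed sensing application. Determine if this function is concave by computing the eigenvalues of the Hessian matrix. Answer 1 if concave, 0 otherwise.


The Hessian of f(x,y) = -2*x^2 + 5*x*y + 2*y^2 + 1*x - 5*y - 15 is:
H = [[-4, 5], [5, 4]]
Trace = -4 + 4 = 0
Determinant = -4*4 - (5)^2 = -41
Discriminant = (0)^2 - 4*-41 = 164.0
Eigenvalues: lambda_1 = -6.4031, lambda_2 = 6.4031
The function is not concave.

0


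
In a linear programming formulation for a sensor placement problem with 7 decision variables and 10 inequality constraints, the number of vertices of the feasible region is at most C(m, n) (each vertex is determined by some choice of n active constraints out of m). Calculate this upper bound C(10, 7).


Each vertex corresponds to some choice of n active constraints out of m, so the number of vertices is at most C(m, n) = m! / (n!(m-n)!).
m = 10, n = 7
Numerator: 10 * 9 * 8 * 7 * 6 * 5 * 4
Denominator: 7! = 5040
C(10, 7) = 120


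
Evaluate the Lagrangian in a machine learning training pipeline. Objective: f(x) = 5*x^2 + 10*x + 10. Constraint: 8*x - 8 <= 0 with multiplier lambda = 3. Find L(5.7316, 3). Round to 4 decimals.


Step 1: Evaluate f(x).
f(5.7316) = 5*5.7316^2 + 10*5.7316 + 10 = 231.5722
Step 2: Evaluate g(x).
g(5.7316) = 8*5.7316 - 8 = 37.8528
Step 3: Compute Lagrangian.
L = 231.5722 + 3*37.8528 = 345.1306


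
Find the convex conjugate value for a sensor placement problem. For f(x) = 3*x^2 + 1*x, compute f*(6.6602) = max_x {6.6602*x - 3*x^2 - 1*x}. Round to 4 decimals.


f*(y) = sup_x {y*x - a*x^2 - b*x} = sup_x {(y-b)*x - a*x^2}
FOC: (y - b) - 2a*x = 0 => x* = (y - b)/(2a)
x* = (6.6602 - 1)/(2*3) = 0.9434
f*(6.6602) = (y-b)^2/(4a) = (6.6602 - 1)^2/(4*3)
= 32.0379/12 = 2.6698


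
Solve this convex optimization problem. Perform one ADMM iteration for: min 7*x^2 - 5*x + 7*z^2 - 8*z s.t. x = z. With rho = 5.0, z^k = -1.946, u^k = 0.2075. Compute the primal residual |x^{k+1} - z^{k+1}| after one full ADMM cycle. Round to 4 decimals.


ADMM iteration with rho = 5.0, z^k = -1.946, u^k = 0.2075
Step 1: x-update.
Minimize 7*x^2 - 5*x + (5.0/2)*(x + 1.946 + 0.2075)^2
FOC: (2*7 + 5.0)*x = 5 + 5.0*(-1.946 - 0.2075)
x^{k+1} = -0.3036
Step 2: z-update.
Minimize 7*z^2 - 8*z + (5.0/2)*(-0.3036 - z + 0.2075)^2
FOC: (2*7 + 5.0)*z = 8 + 5.0*(-0.3036 + 0.2075)
z^{k+1} = 0.3958
Step 3: u-update.
u^{k+1} = 0.2075 - 0.3036 - 0.3958 = -0.4918
Step 4: Primal residual = |-0.3036 - 0.3958| = 0.6993


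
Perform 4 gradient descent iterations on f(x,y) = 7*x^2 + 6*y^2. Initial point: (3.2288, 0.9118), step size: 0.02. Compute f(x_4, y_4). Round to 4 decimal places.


Gradient descent on f(x,y) = 7*x^2 + 6*y^2.
Starting point: (3.2288, 0.9118), alpha = 0.02
Step 1: grad_x = 2*7*3.2288 = 45.2032, grad_y = 2*6*0.9118 = 10.9416
  x_1 = 3.2288 - 0.02*45.2032 = 2.3247
  y_1 = 0.9118 - 0.02*10.9416 = 0.693
Step 2: grad_x = 2*7*2.3247 = 32.5463, grad_y = 2*6*0.693 = 8.3156
  x_2 = 2.3247 - 0.02*32.5463 = 1.6738
  y_2 = 0.693 - 0.02*8.3156 = 0.5267
Step 3: grad_x = 2*7*1.6738 = 23.4333, grad_y = 2*6*0.5267 = 6.3199
  x_3 = 1.6738 - 0.02*23.4333 = 1.2051
  y_3 = 0.5267 - 0.02*6.3199 = 0.4003
Step 4: grad_x = 2*7*1.2051 = 16.872, grad_y = 2*6*0.4003 = 4.8031
  x_4 = 1.2051 - 0.02*16.872 = 0.8677
  y_4 = 0.4003 - 0.02*4.8031 = 0.3042
f(0.8677, 0.3042) = 7*0.8677^2 + 6*0.3042^2 = 5.8256


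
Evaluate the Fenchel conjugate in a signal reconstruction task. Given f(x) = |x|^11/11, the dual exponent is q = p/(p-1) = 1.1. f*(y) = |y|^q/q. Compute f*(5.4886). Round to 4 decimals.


The conjugate exponent q satisfies 1/p + 1/q = 1.
p = 11, so q = 11/(11 - 1) = 1.1
|y|^q = 5.4886^1.1 = 6.5074
f*(5.4886) = 6.5074 / 1.1 = 5.9158


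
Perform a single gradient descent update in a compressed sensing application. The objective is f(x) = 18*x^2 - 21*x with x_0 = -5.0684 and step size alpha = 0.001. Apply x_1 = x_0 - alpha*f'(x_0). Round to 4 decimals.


We compute the gradient at x_0 and apply the update.
f'(x) = 36*x - 21
f'(-5.0684) = 36*-5.0684 - 21 = -203.4624
x_1 = -5.0684 - 0.001*-203.4624 = -4.8649


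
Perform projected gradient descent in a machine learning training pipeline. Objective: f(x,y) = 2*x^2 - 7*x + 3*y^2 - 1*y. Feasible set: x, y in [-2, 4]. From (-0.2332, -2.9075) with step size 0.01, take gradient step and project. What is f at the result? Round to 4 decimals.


Step 1: Compute gradient at (-0.2332, -2.9075).
grad_x = 2*2*-0.2332 - 7 = -7.9328
grad_y = 2*3*-2.9075 - 1 = -18.445
Step 2: Gradient step.
x_raw = -0.2332 - 0.01*-7.9328 = -0.1539
y_raw = -2.9075 - 0.01*-18.445 = -2.7231
Step 3: Project onto [-2, 4].
x_proj = clip(-0.1539) = -0.1539
y_proj = clip(-2.7231) = -2.0
Step 4: Evaluate f.
f(-0.1539, -2.0) = 15.1245


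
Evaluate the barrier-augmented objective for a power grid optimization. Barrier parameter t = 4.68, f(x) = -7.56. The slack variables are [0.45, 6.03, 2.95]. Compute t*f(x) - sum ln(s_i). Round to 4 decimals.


Step 1: Compute log-barrier.
ln values: [-0.7985, 1.7967, 1.0818]
phi = -(-0.7985 + 1.7967 + 1.0818) = -2.08
Step 2: Compute augmented objective.
t*f(x) = 4.68*-7.56 = -35.3808
Total = -35.3808 - 2.08 = -37.4608


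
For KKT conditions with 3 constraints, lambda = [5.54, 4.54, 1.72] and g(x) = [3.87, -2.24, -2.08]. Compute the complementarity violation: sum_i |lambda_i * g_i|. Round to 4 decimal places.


KKT complementary slackness check:
lambda_1 * g_1 = 5.54 * 3.87 = 21.4398
lambda_2 * g_2 = 4.54 * -2.24 = -10.1696
lambda_3 * g_3 = 1.72 * -2.08 = -3.5776
Total violation = 21.4398 + 10.1696 + 3.5776 = 35.187


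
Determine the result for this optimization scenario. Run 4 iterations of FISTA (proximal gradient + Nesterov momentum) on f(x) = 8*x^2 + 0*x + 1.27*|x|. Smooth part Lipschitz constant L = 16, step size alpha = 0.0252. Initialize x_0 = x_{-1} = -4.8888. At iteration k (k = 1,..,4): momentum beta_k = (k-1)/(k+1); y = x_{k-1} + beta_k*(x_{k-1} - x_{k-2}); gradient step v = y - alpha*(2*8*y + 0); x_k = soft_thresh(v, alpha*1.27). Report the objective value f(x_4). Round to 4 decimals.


FISTA on f(x) = 8*x^2 + 0*x + 1.27*|x|
L = 16, alpha = 0.0252
Iteration 1: beta = 0.0, y = -4.8888 + 0.0*(-4.8888 + 4.8888) = -4.8888
  grad(y) = -78.2208, v = y - alpha*grad = -2.9176
  prox(v) = soft_thresh(-2.9176, 0.032) = -2.8856
Iteration 2: beta = 0.3333, y = -2.8856 + 0.3333*(-2.8856 + 4.8888) = -2.2179
  grad(y) = -35.4865, v = y - alpha*grad = -1.3236
  prox(v) = soft_thresh(-1.3236, 0.032) = -1.2916
Iteration 3: beta = 0.5, y = -1.2916 + 0.5*(-1.2916 + 2.8856) = -0.4947
  grad(y) = -7.9144, v = y - alpha*grad = -0.2952
  prox(v) = soft_thresh(-0.2952, 0.032) = -0.2632
Iteration 4: beta = 0.6, y = -0.2632 + 0.6*(-0.2632 + 1.2916) = 0.3539
  grad(y) = 5.6618, v = y - alpha*grad = 0.2112
  prox(v) = soft_thresh(0.2112, 0.032) = 0.1792
f(x_4) = 8*0.1792^2 + 0*0.1792 + 1.27*|0.1792| = 0.4844


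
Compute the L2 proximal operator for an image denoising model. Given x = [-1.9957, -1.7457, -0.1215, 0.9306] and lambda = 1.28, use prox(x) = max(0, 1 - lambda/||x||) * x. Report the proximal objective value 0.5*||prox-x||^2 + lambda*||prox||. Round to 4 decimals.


Step 1: Compute ||x||.
||x|| = 2.8127
Step 2: Compute scaling factor.
scale = max(0, 1 - 1.28/2.8127) = 0.5449
Step 3: prox(x) = [-1.0875, -0.9513, -0.0662, 0.5071]
||prox(x)|| = 1.5327
Step 4: Proximal objective.
0.5*||prox-x||^2 = 0.8192
lambda*||prox|| = 1.9619
Total = 2.781


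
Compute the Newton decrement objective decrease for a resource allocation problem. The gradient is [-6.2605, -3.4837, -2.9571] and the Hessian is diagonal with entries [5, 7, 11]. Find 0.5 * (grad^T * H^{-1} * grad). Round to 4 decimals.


Step 1: H is diagonal, so H^(-1) * g = [-1.2521, -0.4977, -0.2688].
Step 2: g^T H^(-1) g = sum_i g_i^2 / H_ii
  = (-6.2605)^2/5 + (-3.4837)^2/7 + (-2.9571)^2/11
  = 7.8388 + 1.7337 + 0.7949 = 10.3675
Step 3: Objective decrease = 0.5 * g^T H^(-1) g = 5.1837


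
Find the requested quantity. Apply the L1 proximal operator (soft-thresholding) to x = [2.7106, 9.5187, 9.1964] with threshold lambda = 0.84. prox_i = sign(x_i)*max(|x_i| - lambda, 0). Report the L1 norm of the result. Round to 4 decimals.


Soft-thresholding with lambda = 0.84:
prox(2.7106) = sign(2.7106)*max(|2.7106| - 0.84, 0) = 1.8706
prox(9.5187) = sign(9.5187)*max(|9.5187| - 0.84, 0) = 8.6787
prox(9.1964) = sign(9.1964)*max(|9.1964| - 0.84, 0) = 8.3564
prox(x) = [1.8706, 8.6787, 8.3564]
||prox(x)||_1 = 1.8706 + 8.6787 + 8.3564 = 18.9057


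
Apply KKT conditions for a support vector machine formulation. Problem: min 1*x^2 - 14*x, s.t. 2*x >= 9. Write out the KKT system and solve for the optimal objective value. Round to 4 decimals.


Step 1: Try lambda = 0 (constraint inactive).
Stationarity: 2*1*x - 14 = 0
x* = 14/(2*1) = 7.0
Check constraint: 2*7.0 = 14.0 >= 9 -- satisfied.
Step 2: Compute optimal value.
f(x*) = 1*7.0^2 - 14*7.0 = -49.0


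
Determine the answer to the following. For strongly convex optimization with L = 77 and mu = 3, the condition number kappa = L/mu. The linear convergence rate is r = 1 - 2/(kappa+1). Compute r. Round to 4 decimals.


Step 1: Compute the condition number.
kappa = L/mu = 77/3 = 25.6667
Step 2: Compute the convergence rate.
r = 1 - 2/(kappa + 1) = 1 - 2*mu/(L + mu) = (L - mu)/(L + mu) = 74/80 = 0.925


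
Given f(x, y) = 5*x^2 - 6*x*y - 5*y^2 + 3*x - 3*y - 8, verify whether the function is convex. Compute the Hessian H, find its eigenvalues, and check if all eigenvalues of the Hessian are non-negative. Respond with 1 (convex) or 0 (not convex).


The Hessian of f(x,y) = 5*x^2 - 6*x*y - 5*y^2 + 3*x - 3*y - 8 is:
H = [[10, -6], [-6, -10]]
Trace = 10 - 10 = 0
Determinant = 10*-10 - (-6)^2 = -136
Discriminant = (0)^2 - 4*-136 = 544.0
Eigenvalues: lambda_1 = -11.6619, lambda_2 = 11.6619
The function is not convex.

0


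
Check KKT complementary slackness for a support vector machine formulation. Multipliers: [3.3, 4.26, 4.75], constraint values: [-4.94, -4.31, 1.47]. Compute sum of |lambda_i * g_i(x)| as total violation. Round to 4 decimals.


KKT complementary slackness check:
lambda_1 * g_1 = 3.3 * -4.94 = -16.302
lambda_2 * g_2 = 4.26 * -4.31 = -18.3606
lambda_3 * g_3 = 4.75 * 1.47 = 6.9825
Total violation = 16.302 + 18.3606 + 6.9825 = 41.6451


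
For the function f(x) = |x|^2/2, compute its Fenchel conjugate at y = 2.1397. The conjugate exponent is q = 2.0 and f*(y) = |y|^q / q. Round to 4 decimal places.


The conjugate exponent q satisfies 1/p + 1/q = 1.
p = 2, so q = 2/(2 - 1) = 2.0
|y|^q = 2.1397^2.0 = 4.5783
f*(2.1397) = 4.5783 / 2.0 = 2.2892


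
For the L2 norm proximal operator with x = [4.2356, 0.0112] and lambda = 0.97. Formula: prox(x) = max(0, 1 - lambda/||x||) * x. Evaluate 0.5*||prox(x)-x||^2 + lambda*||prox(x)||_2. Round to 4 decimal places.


Step 1: Compute ||x||.
||x|| = 4.2356
Step 2: Compute scaling factor.
scale = max(0, 1 - 0.97/4.2356) = 0.771
Step 3: prox(x) = [3.2656, 0.0086]
||prox(x)|| = 3.2656
Step 4: Proximal objective.
0.5*||prox-x||^2 = 0.4705
lambda*||prox|| = 3.1676
Total = 3.6381


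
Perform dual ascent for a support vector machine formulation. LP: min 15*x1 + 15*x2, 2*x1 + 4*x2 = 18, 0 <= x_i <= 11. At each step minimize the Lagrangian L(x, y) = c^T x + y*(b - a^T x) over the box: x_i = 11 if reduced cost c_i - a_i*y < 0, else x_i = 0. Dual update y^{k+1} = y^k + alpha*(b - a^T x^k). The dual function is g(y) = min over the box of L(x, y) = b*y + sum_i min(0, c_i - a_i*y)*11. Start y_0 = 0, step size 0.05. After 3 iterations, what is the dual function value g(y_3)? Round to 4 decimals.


Dual ascent for LP: min 15*x1 + 15*x2, 2*x1 + 4*x2 = 18, 0 <= x_i <= 11
Step 1: y^k = 0.0, reduced costs: (15.0, 15.0)
  x^k = (0.0, 0.0), subgradient = b - a^T x = 18.0
  y^{k+1} = 0.0 + 0.05*18.0 = 0.9
Step 2: y^k = 0.9, reduced costs: (13.2, 11.4)
  x^k = (0.0, 0.0), subgradient = b - a^T x = 18.0
  y^{k+1} = 0.9 + 0.05*18.0 = 1.8
Step 3: y^k = 1.8, reduced costs: (11.4, 7.8)
  x^k = (0.0, 0.0), subgradient = b - a^T x = 18.0
  y^{k+1} = 1.8 + 0.05*18.0 = 2.7
Dual objective at y_3 = 2.7: reduced costs (9.6, 4.2), box minimizer x = (0.0, 0.0)
g(y_3) = b*y + (c1 - a1*y)*x1 + (c2 - a2*y)*x2 = 18*2.7 + 9.6*0.0 + 4.2*0.0 = 48.6 + 0.0 + 0.0 = 48.6


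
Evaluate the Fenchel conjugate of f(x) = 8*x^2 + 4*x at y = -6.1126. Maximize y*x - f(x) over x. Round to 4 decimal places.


f*(y) = sup_x {y*x - a*x^2 - b*x} = sup_x {(y-b)*x - a*x^2}
FOC: (y - b) - 2a*x = 0 => x* = (y - b)/(2a)
x* = (-6.1126 - 4)/(2*8) = -0.632
f*(-6.1126) = (y-b)^2/(4a) = (-6.1126 - 4)^2/(4*8)
= 102.2647/32 = 3.1958


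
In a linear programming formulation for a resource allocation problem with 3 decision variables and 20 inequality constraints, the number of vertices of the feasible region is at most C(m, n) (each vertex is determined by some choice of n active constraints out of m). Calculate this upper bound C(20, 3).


Each vertex corresponds to some choice of n active constraints out of m, so the number of vertices is at most C(m, n) = m! / (n!(m-n)!).
m = 20, n = 3
Numerator: 20 * 19 * 18
Denominator: 3! = 6
C(20, 3) = 1140


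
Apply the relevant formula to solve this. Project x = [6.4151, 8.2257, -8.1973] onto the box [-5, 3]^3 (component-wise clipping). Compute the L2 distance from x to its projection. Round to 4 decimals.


Project each component onto [-5, 3].
clip(6.4151) = 3.0, clip(8.2257) = 3.0, clip(-8.1973) = -5.0
Projection = [3.0, 3.0, -5.0]
Squared diffs: [11.6629, 27.3079, 10.2227]
Distance = sqrt(49.1935) = 7.0138


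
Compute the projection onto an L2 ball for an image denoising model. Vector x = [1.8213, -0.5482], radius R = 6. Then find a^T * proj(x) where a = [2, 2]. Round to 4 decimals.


Step 1: Compute ||x|| (intermediates to 6 decimals).
||x|| = sqrt(1.8213^2 + (-0.5482)^2) = 1.902014
Step 2: Project.
Since ||x|| <= R, proj = x (no scaling needed).
proj(x) = [1.8213, -0.5482]
Step 3: Dot product.
a^T * proj(x) = 2*1.8213 + 2*(-0.5482) = 2.5462


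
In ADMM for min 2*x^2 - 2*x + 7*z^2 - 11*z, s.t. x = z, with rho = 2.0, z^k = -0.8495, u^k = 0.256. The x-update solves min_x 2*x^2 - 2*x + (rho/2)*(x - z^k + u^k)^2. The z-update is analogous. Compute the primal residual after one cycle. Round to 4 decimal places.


ADMM iteration with rho = 2.0, z^k = -0.8495, u^k = 0.256
Step 1: x-update.
Minimize 2*x^2 - 2*x + (2.0/2)*(x + 0.8495 + 0.256)^2
FOC: (2*2 + 2.0)*x = 2 + 2.0*(-0.8495 - 0.256)
x^{k+1} = -0.0352
Step 2: z-update.
Minimize 7*z^2 - 11*z + (2.0/2)*(-0.0352 - z + 0.256)^2
FOC: (2*7 + 2.0)*z = 11 + 2.0*(-0.0352 + 0.256)
z^{k+1} = 0.7151
Step 3: u-update.
u^{k+1} = 0.256 - 0.0352 - 0.7151 = -0.4943
Step 4: Primal residual = |-0.0352 - 0.7151| = 0.7503


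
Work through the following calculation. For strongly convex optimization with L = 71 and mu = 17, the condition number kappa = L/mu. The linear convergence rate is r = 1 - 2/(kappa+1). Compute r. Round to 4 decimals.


Step 1: Compute the condition number.
kappa = L/mu = 71/17 = 4.1765
Step 2: Compute the convergence rate.
r = 1 - 2/(kappa + 1) = 1 - 2*mu/(L + mu) = (L - mu)/(L + mu) = 54/88 = 0.6136


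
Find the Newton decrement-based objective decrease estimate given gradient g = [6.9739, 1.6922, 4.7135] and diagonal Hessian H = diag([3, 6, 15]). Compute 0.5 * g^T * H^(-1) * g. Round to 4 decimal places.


Step 1: H is diagonal, so H^(-1) * g = [2.3246, 0.282, 0.3142].
Step 2: g^T H^(-1) g = sum_i g_i^2 / H_ii
  = (6.9739)^2/3 + (1.6922)^2/6 + (4.7135)^2/15
  = 16.2118 + 0.4773 + 1.4811 = 18.1702
Step 3: Objective decrease = 0.5 * g^T H^(-1) g = 9.0851


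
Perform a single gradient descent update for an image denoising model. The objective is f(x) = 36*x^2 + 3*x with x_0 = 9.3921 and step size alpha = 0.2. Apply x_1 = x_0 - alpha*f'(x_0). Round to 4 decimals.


We compute the gradient at x_0 and apply the update.
f'(x) = 72*x + 3
f'(9.3921) = 72*9.3921 + 3 = 679.2312
x_1 = 9.3921 - 0.2*679.2312 = -126.4541


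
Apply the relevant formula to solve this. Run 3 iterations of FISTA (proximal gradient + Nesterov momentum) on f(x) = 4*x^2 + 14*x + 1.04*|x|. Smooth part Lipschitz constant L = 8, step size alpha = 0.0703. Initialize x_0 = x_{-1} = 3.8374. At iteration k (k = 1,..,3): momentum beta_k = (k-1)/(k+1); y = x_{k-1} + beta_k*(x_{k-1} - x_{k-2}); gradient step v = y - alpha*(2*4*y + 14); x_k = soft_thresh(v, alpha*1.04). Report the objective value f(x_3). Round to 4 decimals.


FISTA on f(x) = 4*x^2 + 14*x + 1.04*|x|
L = 8, alpha = 0.0703
Iteration 1: beta = 0.0, y = 3.8374 + 0.0*(3.8374 - 3.8374) = 3.8374
  grad(y) = 44.6992, v = y - alpha*grad = 0.695
  prox(v) = soft_thresh(0.695, 0.0731) = 0.6219
Iteration 2: beta = 0.3333, y = 0.6219 + 0.3333*(0.6219 - 3.8374) = -0.4499
  grad(y) = 10.4009, v = y - alpha*grad = -1.1811
  prox(v) = soft_thresh(-1.1811, 0.0731) = -1.108
Iteration 3: beta = 0.5, y = -1.108 + 0.5*(-1.108 - 0.6219) = -1.9729
  grad(y) = -1.7832, v = y - alpha*grad = -1.8475
  prox(v) = soft_thresh(-1.8475, 0.0731) = -1.7744
f(x_3) = 4*(-1.7744)^2 + 14*(-1.7744) + 1.04*|-1.7744| = -10.4022


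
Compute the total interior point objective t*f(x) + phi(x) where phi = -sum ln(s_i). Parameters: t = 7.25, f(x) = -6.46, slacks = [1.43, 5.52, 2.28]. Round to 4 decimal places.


Step 1: Compute log-barrier.
ln values: [0.3577, 1.7084, 0.8242]
phi = -(0.3577 + 1.7084 + 0.8242) = -2.8902
Step 2: Compute augmented objective.
t*f(x) = 7.25*-6.46 = -46.835
Total = -46.835 - 2.8902 = -49.7252


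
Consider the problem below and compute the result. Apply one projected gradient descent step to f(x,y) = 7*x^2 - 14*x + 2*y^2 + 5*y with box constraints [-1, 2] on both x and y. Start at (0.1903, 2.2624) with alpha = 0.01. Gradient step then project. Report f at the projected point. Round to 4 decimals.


Step 1: Compute gradient at (0.1903, 2.2624).
grad_x = 2*7*0.1903 - 14 = -11.3358
grad_y = 2*2*2.2624 + 5 = 14.0496
Step 2: Gradient step.
x_raw = 0.1903 - 0.01*-11.3358 = 0.3037
y_raw = 2.2624 - 0.01*14.0496 = 2.1219
Step 3: Project onto [-1, 2].
x_proj = clip(0.3037) = 0.3037
y_proj = clip(2.1219) = 2.0
Step 4: Evaluate f.
f(0.3037, 2.0) = 14.3942


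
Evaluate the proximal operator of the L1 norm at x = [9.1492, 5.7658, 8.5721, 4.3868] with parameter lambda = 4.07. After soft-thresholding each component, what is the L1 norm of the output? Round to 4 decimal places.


Soft-thresholding with lambda = 4.07:
prox(9.1492) = sign(9.1492)*max(|9.1492| - 4.07, 0) = 5.0792
prox(5.7658) = sign(5.7658)*max(|5.7658| - 4.07, 0) = 1.6958
prox(8.5721) = sign(8.5721)*max(|8.5721| - 4.07, 0) = 4.5021
prox(4.3868) = sign(4.3868)*max(|4.3868| - 4.07, 0) = 0.3168
prox(x) = [5.0792, 1.6958, 4.5021, 0.3168]
||prox(x)||_1 = 5.0792 + 1.6958 + 4.5021 + 0.3168 = 11.5939


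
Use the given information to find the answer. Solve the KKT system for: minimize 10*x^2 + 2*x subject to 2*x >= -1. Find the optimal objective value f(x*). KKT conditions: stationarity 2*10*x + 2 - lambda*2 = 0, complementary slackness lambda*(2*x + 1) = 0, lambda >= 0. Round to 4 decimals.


Step 1: Try lambda = 0 (constraint inactive).
Stationarity: 2*10*x + 2 = 0
x* = -2/(2*10) = -0.1
Check constraint: 2*-0.1 = -0.2 >= -1 -- satisfied.
Step 2: Compute optimal value.
f(x*) = 10*(-0.1)^2 + 2*(-0.1) = -0.1


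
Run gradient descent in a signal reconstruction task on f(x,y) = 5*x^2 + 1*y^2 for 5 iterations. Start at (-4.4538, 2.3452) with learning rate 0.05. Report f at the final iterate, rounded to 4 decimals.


Gradient descent on f(x,y) = 5*x^2 + 1*y^2.
Starting point: (-4.4538, 2.3452), alpha = 0.05
Step 1: grad_x = 2*5*-4.4538 = -44.538, grad_y = 2*1*2.3452 = 4.6904
  x_1 = -4.4538 - 0.05*-44.538 = -2.2269
  y_1 = 2.3452 - 0.05*4.6904 = 2.1107
Step 2: grad_x = 2*5*-2.2269 = -22.269, grad_y = 2*1*2.1107 = 4.2214
  x_2 = -2.2269 - 0.05*-22.269 = -1.1135
  y_2 = 2.1107 - 0.05*4.2214 = 1.8996
Step 3: grad_x = 2*5*-1.1135 = -11.1345, grad_y = 2*1*1.8996 = 3.7992
  x_3 = -1.1135 - 0.05*-11.1345 = -0.5567
  y_3 = 1.8996 - 0.05*3.7992 = 1.7097
Step 4: grad_x = 2*5*-0.5567 = -5.5673, grad_y = 2*1*1.7097 = 3.4193
  x_4 = -0.5567 - 0.05*-5.5673 = -0.2784
  y_4 = 1.7097 - 0.05*3.4193 = 1.5387
Step 5: grad_x = 2*5*-0.2784 = -2.7836, grad_y = 2*1*1.5387 = 3.0774
  x_5 = -0.2784 - 0.05*-2.7836 = -0.1392
  y_5 = 1.5387 - 0.05*3.0774 = 1.3848
f(-0.1392, 1.3848) = 5*(-0.1392)^2 + 1*1.3848^2 = 2.0146


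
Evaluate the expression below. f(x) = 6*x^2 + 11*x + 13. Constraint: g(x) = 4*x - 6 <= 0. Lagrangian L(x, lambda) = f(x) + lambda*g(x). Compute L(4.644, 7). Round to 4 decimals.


Step 1: Evaluate f(x).
f(4.644) = 6*4.644^2 + 11*4.644 + 13 = 193.4844
Step 2: Evaluate g(x).
g(4.644) = 4*4.644 - 6 = 12.576
Step 3: Compute Lagrangian.
L = 193.4844 + 7*12.576 = 281.5164


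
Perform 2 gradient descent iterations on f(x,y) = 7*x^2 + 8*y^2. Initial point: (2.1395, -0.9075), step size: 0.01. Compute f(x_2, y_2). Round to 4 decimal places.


Gradient descent on f(x,y) = 7*x^2 + 8*y^2.
Starting point: (2.1395, -0.9075), alpha = 0.01
Step 1: grad_x = 2*7*2.1395 = 29.953, grad_y = 2*8*-0.9075 = -14.52
  x_1 = 2.1395 - 0.01*29.953 = 1.84
  y_1 = -0.9075 - 0.01*-14.52 = -0.7623
Step 2: grad_x = 2*7*1.84 = 25.7596, grad_y = 2*8*-0.7623 = -12.1968
  x_2 = 1.84 - 0.01*25.7596 = 1.5824
  y_2 = -0.7623 - 0.01*-12.1968 = -0.6403
f(1.5824, -0.6403) = 7*1.5824^2 + 8*(-0.6403)^2 = 20.8076


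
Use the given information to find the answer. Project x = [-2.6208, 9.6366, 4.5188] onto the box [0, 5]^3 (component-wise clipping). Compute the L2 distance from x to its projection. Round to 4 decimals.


Project each component onto [0, 5].
clip(-2.6208) = 0.0, clip(9.6366) = 5.0, clip(4.5188) = 4.5188
Projection = [0.0, 5.0, 4.5188]
Squared diffs: [6.8686, 21.4981, 0.0]
Distance = sqrt(28.3667) = 5.326


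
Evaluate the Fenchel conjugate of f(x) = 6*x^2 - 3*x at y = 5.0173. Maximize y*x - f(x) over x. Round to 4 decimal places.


f*(y) = sup_x {y*x - a*x^2 - b*x} = sup_x {(y-b)*x - a*x^2}
FOC: (y - b) - 2a*x = 0 => x* = (y - b)/(2a)
x* = (5.0173 + 3)/(2*6) = 0.6681
f*(5.0173) = (y-b)^2/(4a) = (5.0173 + 3)^2/(4*6)
= 64.2771/24 = 2.6782


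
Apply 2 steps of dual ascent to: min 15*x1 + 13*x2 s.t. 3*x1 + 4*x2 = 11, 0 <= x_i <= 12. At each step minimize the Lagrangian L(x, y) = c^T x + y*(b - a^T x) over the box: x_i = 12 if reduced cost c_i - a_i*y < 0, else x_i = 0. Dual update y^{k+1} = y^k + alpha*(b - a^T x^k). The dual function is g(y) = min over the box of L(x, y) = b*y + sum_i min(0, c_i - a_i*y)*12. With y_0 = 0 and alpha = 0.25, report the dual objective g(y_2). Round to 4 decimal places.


Dual ascent for LP: min 15*x1 + 13*x2, 3*x1 + 4*x2 = 11, 0 <= x_i <= 12
Step 1: y^k = 0.0, reduced costs: (15.0, 13.0)
  x^k = (0.0, 0.0), subgradient = b - a^T x = 11.0
  y^{k+1} = 0.0 + 0.25*11.0 = 2.75
Step 2: y^k = 2.75, reduced costs: (6.75, 2.0)
  x^k = (0.0, 0.0), subgradient = b - a^T x = 11.0
  y^{k+1} = 2.75 + 0.25*11.0 = 5.5
Dual objective at y_2 = 5.5: reduced costs (-1.5, -9.0), box minimizer x = (12.0, 12.0)
g(y_2) = b*y + (c1 - a1*y)*x1 + (c2 - a2*y)*x2 = 11*5.5 + (-1.5)*12.0 + (-9.0)*12.0 = 60.5 - 18.0 - 108.0 = -65.5


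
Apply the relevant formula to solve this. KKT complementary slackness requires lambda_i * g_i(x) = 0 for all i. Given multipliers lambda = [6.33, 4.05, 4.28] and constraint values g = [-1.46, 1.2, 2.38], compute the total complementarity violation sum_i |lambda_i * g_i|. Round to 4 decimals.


KKT complementary slackness check:
lambda_1 * g_1 = 6.33 * -1.46 = -9.2418
lambda_2 * g_2 = 4.05 * 1.2 = 4.86
lambda_3 * g_3 = 4.28 * 2.38 = 10.1864
Total violation = 9.2418 + 4.86 + 10.1864 = 24.2882


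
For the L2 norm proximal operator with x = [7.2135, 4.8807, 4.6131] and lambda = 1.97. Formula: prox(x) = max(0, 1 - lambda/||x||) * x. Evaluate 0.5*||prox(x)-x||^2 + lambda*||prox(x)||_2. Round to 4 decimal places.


Step 1: Compute ||x||.
||x|| = 9.8558
Step 2: Compute scaling factor.
scale = max(0, 1 - 1.97/9.8558) = 0.8001
Step 3: prox(x) = [5.7716, 3.9051, 3.691]
||prox(x)|| = 7.8858
Step 4: Proximal objective.
0.5*||prox-x||^2 = 1.9405
lambda*||prox|| = 15.535
Total = 17.4754


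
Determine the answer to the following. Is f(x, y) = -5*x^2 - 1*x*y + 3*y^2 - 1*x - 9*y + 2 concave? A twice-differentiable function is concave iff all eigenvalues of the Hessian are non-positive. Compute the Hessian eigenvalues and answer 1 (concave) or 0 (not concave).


The Hessian of f(x,y) = -5*x^2 - 1*x*y + 3*y^2 - 1*x - 9*y + 2 is:
H = [[-10, -1], [-1, 6]]
Trace = -10 + 6 = -4
Determinant = -10*6 - (-1)^2 = -61
Discriminant = (-4)^2 - 4*-61 = 260.0
Eigenvalues: lambda_1 = -10.0623, lambda_2 = 6.0623
The function is not concave.

0


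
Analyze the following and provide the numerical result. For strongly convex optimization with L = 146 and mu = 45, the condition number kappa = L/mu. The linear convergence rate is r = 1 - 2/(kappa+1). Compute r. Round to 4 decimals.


Step 1: Compute the condition number.
kappa = L/mu = 146/45 = 3.2444
Step 2: Compute the convergence rate.
r = 1 - 2/(kappa + 1) = 1 - 2*mu/(L + mu) = (L - mu)/(L + mu) = 101/191 = 0.5288


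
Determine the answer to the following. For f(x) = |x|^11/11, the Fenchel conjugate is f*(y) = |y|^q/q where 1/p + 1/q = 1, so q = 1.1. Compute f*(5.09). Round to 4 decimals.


The conjugate exponent q satisfies 1/p + 1/q = 1.
p = 11, so q = 11/(11 - 1) = 1.1
|y|^q = 5.09^1.1 = 5.9895
f*(5.09) = 5.9895 / 1.1 = 5.445


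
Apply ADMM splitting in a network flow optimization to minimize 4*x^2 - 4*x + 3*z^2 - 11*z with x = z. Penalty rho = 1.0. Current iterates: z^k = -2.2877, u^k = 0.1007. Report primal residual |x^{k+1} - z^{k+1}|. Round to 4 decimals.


ADMM iteration with rho = 1.0, z^k = -2.2877, u^k = 0.1007
Step 1: x-update.
Minimize 4*x^2 - 4*x + (1.0/2)*(x + 2.2877 + 0.1007)^2
FOC: (2*4 + 1.0)*x = 4 + 1.0*(-2.2877 - 0.1007)
x^{k+1} = 0.1791
Step 2: z-update.
Minimize 3*z^2 - 11*z + (1.0/2)*(0.1791 - z + 0.1007)^2
FOC: (2*3 + 1.0)*z = 11 + 1.0*(0.1791 + 0.1007)
z^{k+1} = 1.6114
Step 3: u-update.
u^{k+1} = 0.1007 + 0.1791 - 1.6114 = -1.3316
Step 4: Primal residual = |0.1791 - 1.6114| = 1.4323


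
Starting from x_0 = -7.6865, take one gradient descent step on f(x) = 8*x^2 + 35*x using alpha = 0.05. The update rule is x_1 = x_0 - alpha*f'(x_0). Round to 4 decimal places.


We compute the gradient at x_0 and apply the update.
f'(x) = 16*x + 35
f'(-7.6865) = 16*-7.6865 + 35 = -87.984
x_1 = -7.6865 - 0.05*-87.984 = -3.2873


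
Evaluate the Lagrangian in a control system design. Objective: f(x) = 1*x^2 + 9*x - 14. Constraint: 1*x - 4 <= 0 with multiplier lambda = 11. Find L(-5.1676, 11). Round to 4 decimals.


Step 1: Evaluate f(x).
f(-5.1676) = 1*(-5.1676)^2 + 9*(-5.1676) - 14 = -33.8043
Step 2: Evaluate g(x).
g(-5.1676) = 1*-5.1676 - 4 = -9.1676
Step 3: Compute Lagrangian.
L = -33.8043 + 11*-9.1676 = -134.6479


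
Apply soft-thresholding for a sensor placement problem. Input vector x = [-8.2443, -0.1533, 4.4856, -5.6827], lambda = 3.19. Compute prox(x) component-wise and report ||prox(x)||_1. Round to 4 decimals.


Soft-thresholding with lambda = 3.19:
prox(-8.2443) = sign(-8.2443)*max(|-8.2443| - 3.19, 0) = -5.0543
prox(-0.1533) = sign(-0.1533)*max(|-0.1533| - 3.19, 0) = 0.0
prox(4.4856) = sign(4.4856)*max(|4.4856| - 3.19, 0) = 1.2956
prox(-5.6827) = sign(-5.6827)*max(|-5.6827| - 3.19, 0) = -2.4927
prox(x) = [-5.0543, 0.0, 1.2956, -2.4927]
||prox(x)||_1 = 5.0543 + 0.0 + 1.2956 + 2.4927 = 8.8426


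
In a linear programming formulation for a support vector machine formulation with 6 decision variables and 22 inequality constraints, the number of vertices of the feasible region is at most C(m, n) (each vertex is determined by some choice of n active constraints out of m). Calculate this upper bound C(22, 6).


Each vertex corresponds to some choice of n active constraints out of m, so the number of vertices is at most C(m, n) = m! / (n!(m-n)!).
m = 22, n = 6
Numerator: 22 * 21 * 20 * 19 * 18 * 17
Denominator: 6! = 720
C(22, 6) = 74613


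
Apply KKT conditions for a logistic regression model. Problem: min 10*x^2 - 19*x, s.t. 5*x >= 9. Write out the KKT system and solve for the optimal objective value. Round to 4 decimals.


Step 1: Try lambda = 0 (constraint inactive).
x_unc = 19/(2*10) = 0.95
Check: 5*0.95 = 4.75 < 9 -- violated!
Step 2: Constraint must be active: 5*x = 9
x* = 9/5 = 1.8
lambda = (2*10*1.8 - 19)/5 = 3.4
Step 3: Compute optimal value.
f(x*) = 10*1.8^2 - 19*1.8 = -1.8


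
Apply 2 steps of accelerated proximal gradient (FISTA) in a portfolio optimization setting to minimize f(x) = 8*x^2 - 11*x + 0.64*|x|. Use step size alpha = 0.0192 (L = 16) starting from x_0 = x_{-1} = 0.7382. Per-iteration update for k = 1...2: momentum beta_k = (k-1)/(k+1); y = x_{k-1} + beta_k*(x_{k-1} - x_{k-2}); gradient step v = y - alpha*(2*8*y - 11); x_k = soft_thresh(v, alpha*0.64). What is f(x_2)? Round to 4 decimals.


FISTA on f(x) = 8*x^2 - 11*x + 0.64*|x|
L = 16, alpha = 0.0192
Iteration 1: beta = 0.0, y = 0.7382 + 0.0*(0.7382 - 0.7382) = 0.7382
  grad(y) = 0.8112, v = y - alpha*grad = 0.7226
  prox(v) = soft_thresh(0.7226, 0.0123) = 0.7103
Iteration 2: beta = 0.3333, y = 0.7103 + 0.3333*(0.7103 - 0.7382) = 0.701
  grad(y) = 0.2168, v = y - alpha*grad = 0.6969
  prox(v) = soft_thresh(0.6969, 0.0123) = 0.6846
f(x_2) = 8*0.6846^2 - 11*0.6846 + 0.64*|0.6846| = -3.343


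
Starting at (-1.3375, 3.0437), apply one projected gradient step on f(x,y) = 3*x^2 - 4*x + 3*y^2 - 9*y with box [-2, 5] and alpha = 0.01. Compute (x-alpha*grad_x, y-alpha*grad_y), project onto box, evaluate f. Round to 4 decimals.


Step 1: Compute gradient at (-1.3375, 3.0437).
grad_x = 2*3*-1.3375 - 4 = -12.025
grad_y = 2*3*3.0437 - 9 = 9.2622
Step 2: Gradient step.
x_raw = -1.3375 - 0.01*-12.025 = -1.2173
y_raw = 3.0437 - 0.01*9.2622 = 2.9511
Step 3: Project onto [-2, 5].
x_proj = clip(-1.2173) = -1.2173
y_proj = clip(2.9511) = 2.9511
Step 4: Evaluate f.
f(-1.2173, 2.9511) = 8.881


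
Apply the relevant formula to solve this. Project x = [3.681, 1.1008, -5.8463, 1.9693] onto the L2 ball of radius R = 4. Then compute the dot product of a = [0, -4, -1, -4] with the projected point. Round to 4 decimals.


Step 1: Compute ||x|| (intermediates to 6 decimals).
||x|| = sqrt(3.681^2 + 1.1008^2 + (-5.8463)^2 + 1.9693^2) = 7.26766
Step 2: Project.
Since ||x|| > R, scale = R/||x|| = 4/7.26766 = 0.550383, proj(x) = scale * x
proj(x) = [2.02596, 0.605862, -3.217704, 1.083869]
Step 3: Dot product.
a^T * proj(x) = 0*2.02596 - 4*0.605862 - 1*(-3.217704) - 4*1.083869 = -3.5412


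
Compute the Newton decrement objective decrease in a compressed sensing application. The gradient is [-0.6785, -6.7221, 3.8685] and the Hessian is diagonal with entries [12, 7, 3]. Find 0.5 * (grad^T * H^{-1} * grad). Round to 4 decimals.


Step 1: H is diagonal, so H^(-1) * g = [-0.0565, -0.9603, 1.2895].
Step 2: g^T H^(-1) g = sum_i g_i^2 / H_ii
  = (-0.6785)^2/12 + (-6.7221)^2/7 + (3.8685)^2/3
  = 0.0384 + 6.4552 + 4.9884 = 11.482
Step 3: Objective decrease = 0.5 * g^T H^(-1) g = 5.741


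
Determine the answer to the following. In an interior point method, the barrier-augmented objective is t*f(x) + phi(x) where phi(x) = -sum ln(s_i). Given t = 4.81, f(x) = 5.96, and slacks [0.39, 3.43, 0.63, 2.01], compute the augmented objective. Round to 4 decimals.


Step 1: Compute log-barrier.
ln values: [-0.9416, 1.2326, -0.462, 0.6981]
phi = -(-0.9416 + 1.2326 - 0.462 + 0.6981) = -0.5271
Step 2: Compute augmented objective.
t*f(x) = 4.81*5.96 = 28.6676
Total = 28.6676 - 0.5271 = 28.1405


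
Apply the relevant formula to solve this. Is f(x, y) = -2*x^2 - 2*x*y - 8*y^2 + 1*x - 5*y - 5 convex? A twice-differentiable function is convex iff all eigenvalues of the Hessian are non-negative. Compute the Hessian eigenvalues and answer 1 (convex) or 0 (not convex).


The Hessian of f(x,y) = -2*x^2 - 2*x*y - 8*y^2 + 1*x - 5*y - 5 is:
H = [[-4, -2], [-2, -16]]
Trace = -4 - 16 = -20
Determinant = -4*-16 - (-2)^2 = 60
Discriminant = (-20)^2 - 4*60 = 160.0
Eigenvalues: lambda_1 = -16.3246, lambda_2 = -3.6754
The function is not convex.

0


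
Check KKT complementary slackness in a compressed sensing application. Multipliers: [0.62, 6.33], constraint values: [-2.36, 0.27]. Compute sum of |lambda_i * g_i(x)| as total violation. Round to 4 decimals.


KKT complementary slackness check:
lambda_1 * g_1 = 0.62 * -2.36 = -1.4632
lambda_2 * g_2 = 6.33 * 0.27 = 1.7091
Total violation = 1.4632 + 1.7091 = 3.1723


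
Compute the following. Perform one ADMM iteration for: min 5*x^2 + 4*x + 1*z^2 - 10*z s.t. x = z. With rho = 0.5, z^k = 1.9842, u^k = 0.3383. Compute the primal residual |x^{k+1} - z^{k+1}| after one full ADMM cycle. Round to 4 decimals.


ADMM iteration with rho = 0.5, z^k = 1.9842, u^k = 0.3383
Step 1: x-update.
Minimize 5*x^2 + 4*x + (0.5/2)*(x - 1.9842 + 0.3383)^2
FOC: (2*5 + 0.5)*x = -4 + 0.5*(1.9842 - 0.3383)
x^{k+1} = -0.3026
Step 2: z-update.
Minimize 1*z^2 - 10*z + (0.5/2)*(-0.3026 - z + 0.3383)^2
FOC: (2*1 + 0.5)*z = 10 + 0.5*(-0.3026 + 0.3383)
z^{k+1} = 4.0071
Step 3: u-update.
u^{k+1} = 0.3383 - 0.3026 - 4.0071 = -3.9714
Step 4: Primal residual = |-0.3026 - 4.0071| = 4.3097


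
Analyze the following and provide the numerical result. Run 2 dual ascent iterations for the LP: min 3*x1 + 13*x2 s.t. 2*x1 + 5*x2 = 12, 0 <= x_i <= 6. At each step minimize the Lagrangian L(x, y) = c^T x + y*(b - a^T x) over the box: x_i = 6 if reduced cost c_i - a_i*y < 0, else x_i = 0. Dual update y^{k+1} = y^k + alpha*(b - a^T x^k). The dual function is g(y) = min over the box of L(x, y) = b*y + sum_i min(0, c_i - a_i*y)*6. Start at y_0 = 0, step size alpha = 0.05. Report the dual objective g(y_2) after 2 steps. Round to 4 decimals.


Dual ascent for LP: min 3*x1 + 13*x2, 2*x1 + 5*x2 = 12, 0 <= x_i <= 6
Step 1: y^k = 0.0, reduced costs: (3.0, 13.0)
  x^k = (0.0, 0.0), subgradient = b - a^T x = 12.0
  y^{k+1} = 0.0 + 0.05*12.0 = 0.6
Step 2: y^k = 0.6, reduced costs: (1.8, 10.0)
  x^k = (0.0, 0.0), subgradient = b - a^T x = 12.0
  y^{k+1} = 0.6 + 0.05*12.0 = 1.2
Dual objective at y_2 = 1.2: reduced costs (0.6, 7.0), box minimizer x = (0.0, 0.0)
g(y_2) = b*y + (c1 - a1*y)*x1 + (c2 - a2*y)*x2 = 12*1.2 + 0.6*0.0 + 7.0*0.0 = 14.4 + 0.0 + 0.0 = 14.4
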